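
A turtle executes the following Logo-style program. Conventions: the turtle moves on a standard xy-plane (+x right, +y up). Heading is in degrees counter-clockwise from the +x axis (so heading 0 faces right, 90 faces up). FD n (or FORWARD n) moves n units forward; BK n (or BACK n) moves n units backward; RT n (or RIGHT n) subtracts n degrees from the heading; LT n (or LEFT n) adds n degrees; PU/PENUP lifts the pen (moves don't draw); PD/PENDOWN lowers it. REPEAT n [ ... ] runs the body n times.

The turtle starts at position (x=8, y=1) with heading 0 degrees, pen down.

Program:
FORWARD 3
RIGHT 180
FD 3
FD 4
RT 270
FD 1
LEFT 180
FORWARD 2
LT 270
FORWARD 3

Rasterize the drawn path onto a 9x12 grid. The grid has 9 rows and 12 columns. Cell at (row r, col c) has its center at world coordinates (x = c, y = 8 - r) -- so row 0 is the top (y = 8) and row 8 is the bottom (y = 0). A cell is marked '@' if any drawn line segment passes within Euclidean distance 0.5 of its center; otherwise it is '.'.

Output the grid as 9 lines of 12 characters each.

Answer: ............
............
............
............
............
............
....@@@@....
....@@@@@@@@
....@.......

Derivation:
Segment 0: (8,1) -> (11,1)
Segment 1: (11,1) -> (8,1)
Segment 2: (8,1) -> (4,1)
Segment 3: (4,1) -> (4,-0)
Segment 4: (4,-0) -> (4,2)
Segment 5: (4,2) -> (7,2)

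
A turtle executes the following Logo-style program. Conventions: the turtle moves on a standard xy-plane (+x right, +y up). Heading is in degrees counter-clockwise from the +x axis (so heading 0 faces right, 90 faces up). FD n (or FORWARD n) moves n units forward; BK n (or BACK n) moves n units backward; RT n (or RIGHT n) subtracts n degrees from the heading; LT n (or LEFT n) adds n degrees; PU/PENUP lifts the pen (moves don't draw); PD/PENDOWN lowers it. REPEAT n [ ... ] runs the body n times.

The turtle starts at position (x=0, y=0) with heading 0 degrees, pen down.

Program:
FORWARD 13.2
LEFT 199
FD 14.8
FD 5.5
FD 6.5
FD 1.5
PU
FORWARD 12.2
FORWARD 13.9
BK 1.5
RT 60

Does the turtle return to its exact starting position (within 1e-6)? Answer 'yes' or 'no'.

Executing turtle program step by step:
Start: pos=(0,0), heading=0, pen down
FD 13.2: (0,0) -> (13.2,0) [heading=0, draw]
LT 199: heading 0 -> 199
FD 14.8: (13.2,0) -> (-0.794,-4.818) [heading=199, draw]
FD 5.5: (-0.794,-4.818) -> (-5.994,-6.609) [heading=199, draw]
FD 6.5: (-5.994,-6.609) -> (-12.14,-8.725) [heading=199, draw]
FD 1.5: (-12.14,-8.725) -> (-13.558,-9.214) [heading=199, draw]
PU: pen up
FD 12.2: (-13.558,-9.214) -> (-25.094,-13.186) [heading=199, move]
FD 13.9: (-25.094,-13.186) -> (-38.236,-17.711) [heading=199, move]
BK 1.5: (-38.236,-17.711) -> (-36.818,-17.223) [heading=199, move]
RT 60: heading 199 -> 139
Final: pos=(-36.818,-17.223), heading=139, 5 segment(s) drawn

Start position: (0, 0)
Final position: (-36.818, -17.223)
Distance = 40.647; >= 1e-6 -> NOT closed

Answer: no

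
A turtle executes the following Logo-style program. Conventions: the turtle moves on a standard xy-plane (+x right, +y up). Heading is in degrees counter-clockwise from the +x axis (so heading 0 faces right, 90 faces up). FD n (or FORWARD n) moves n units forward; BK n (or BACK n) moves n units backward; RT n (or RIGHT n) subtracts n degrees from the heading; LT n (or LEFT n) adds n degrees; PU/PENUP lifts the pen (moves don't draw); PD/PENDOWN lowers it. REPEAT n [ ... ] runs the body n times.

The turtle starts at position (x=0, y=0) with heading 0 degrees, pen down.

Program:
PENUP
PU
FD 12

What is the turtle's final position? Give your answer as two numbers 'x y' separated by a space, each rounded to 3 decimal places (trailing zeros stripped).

Executing turtle program step by step:
Start: pos=(0,0), heading=0, pen down
PU: pen up
PU: pen up
FD 12: (0,0) -> (12,0) [heading=0, move]
Final: pos=(12,0), heading=0, 0 segment(s) drawn

Answer: 12 0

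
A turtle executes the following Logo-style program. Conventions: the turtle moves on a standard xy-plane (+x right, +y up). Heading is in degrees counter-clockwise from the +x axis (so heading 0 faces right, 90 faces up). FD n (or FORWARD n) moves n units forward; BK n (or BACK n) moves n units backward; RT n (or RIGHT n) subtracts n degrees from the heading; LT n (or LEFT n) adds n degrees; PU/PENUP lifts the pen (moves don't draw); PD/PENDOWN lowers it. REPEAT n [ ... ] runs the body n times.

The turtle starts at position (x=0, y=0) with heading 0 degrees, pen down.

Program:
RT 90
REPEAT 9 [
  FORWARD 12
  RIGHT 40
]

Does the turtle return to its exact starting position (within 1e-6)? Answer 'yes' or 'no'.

Executing turtle program step by step:
Start: pos=(0,0), heading=0, pen down
RT 90: heading 0 -> 270
REPEAT 9 [
  -- iteration 1/9 --
  FD 12: (0,0) -> (0,-12) [heading=270, draw]
  RT 40: heading 270 -> 230
  -- iteration 2/9 --
  FD 12: (0,-12) -> (-7.713,-21.193) [heading=230, draw]
  RT 40: heading 230 -> 190
  -- iteration 3/9 --
  FD 12: (-7.713,-21.193) -> (-19.531,-23.276) [heading=190, draw]
  RT 40: heading 190 -> 150
  -- iteration 4/9 --
  FD 12: (-19.531,-23.276) -> (-29.923,-17.276) [heading=150, draw]
  RT 40: heading 150 -> 110
  -- iteration 5/9 --
  FD 12: (-29.923,-17.276) -> (-34.028,-6) [heading=110, draw]
  RT 40: heading 110 -> 70
  -- iteration 6/9 --
  FD 12: (-34.028,-6) -> (-29.923,5.276) [heading=70, draw]
  RT 40: heading 70 -> 30
  -- iteration 7/9 --
  FD 12: (-29.923,5.276) -> (-19.531,11.276) [heading=30, draw]
  RT 40: heading 30 -> 350
  -- iteration 8/9 --
  FD 12: (-19.531,11.276) -> (-7.713,9.193) [heading=350, draw]
  RT 40: heading 350 -> 310
  -- iteration 9/9 --
  FD 12: (-7.713,9.193) -> (0,0) [heading=310, draw]
  RT 40: heading 310 -> 270
]
Final: pos=(0,0), heading=270, 9 segment(s) drawn

Start position: (0, 0)
Final position: (0, 0)
Distance = 0; < 1e-6 -> CLOSED

Answer: yes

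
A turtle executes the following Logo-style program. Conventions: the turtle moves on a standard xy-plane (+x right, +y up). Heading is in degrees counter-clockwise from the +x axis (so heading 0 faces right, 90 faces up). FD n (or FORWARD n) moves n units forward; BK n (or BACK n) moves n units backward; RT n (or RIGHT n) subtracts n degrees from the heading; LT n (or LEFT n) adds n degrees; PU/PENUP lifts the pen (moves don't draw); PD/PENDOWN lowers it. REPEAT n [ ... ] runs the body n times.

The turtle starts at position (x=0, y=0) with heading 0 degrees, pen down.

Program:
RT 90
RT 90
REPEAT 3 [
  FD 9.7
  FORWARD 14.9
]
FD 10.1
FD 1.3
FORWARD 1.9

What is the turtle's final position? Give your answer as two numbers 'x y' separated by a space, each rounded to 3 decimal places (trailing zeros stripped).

Answer: -87.1 0

Derivation:
Executing turtle program step by step:
Start: pos=(0,0), heading=0, pen down
RT 90: heading 0 -> 270
RT 90: heading 270 -> 180
REPEAT 3 [
  -- iteration 1/3 --
  FD 9.7: (0,0) -> (-9.7,0) [heading=180, draw]
  FD 14.9: (-9.7,0) -> (-24.6,0) [heading=180, draw]
  -- iteration 2/3 --
  FD 9.7: (-24.6,0) -> (-34.3,0) [heading=180, draw]
  FD 14.9: (-34.3,0) -> (-49.2,0) [heading=180, draw]
  -- iteration 3/3 --
  FD 9.7: (-49.2,0) -> (-58.9,0) [heading=180, draw]
  FD 14.9: (-58.9,0) -> (-73.8,0) [heading=180, draw]
]
FD 10.1: (-73.8,0) -> (-83.9,0) [heading=180, draw]
FD 1.3: (-83.9,0) -> (-85.2,0) [heading=180, draw]
FD 1.9: (-85.2,0) -> (-87.1,0) [heading=180, draw]
Final: pos=(-87.1,0), heading=180, 9 segment(s) drawn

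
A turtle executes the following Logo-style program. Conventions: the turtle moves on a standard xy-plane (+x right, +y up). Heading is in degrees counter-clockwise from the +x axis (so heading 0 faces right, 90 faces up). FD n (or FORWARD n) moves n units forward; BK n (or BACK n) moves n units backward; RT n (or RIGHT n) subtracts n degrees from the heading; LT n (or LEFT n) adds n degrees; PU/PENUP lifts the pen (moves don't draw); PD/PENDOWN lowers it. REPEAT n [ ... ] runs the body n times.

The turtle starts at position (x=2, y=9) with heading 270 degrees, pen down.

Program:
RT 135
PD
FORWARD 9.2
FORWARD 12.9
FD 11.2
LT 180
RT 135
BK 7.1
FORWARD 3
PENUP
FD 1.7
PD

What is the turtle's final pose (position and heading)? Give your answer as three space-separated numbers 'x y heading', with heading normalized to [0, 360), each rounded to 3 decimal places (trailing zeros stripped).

Answer: -19.147 32.547 180

Derivation:
Executing turtle program step by step:
Start: pos=(2,9), heading=270, pen down
RT 135: heading 270 -> 135
PD: pen down
FD 9.2: (2,9) -> (-4.505,15.505) [heading=135, draw]
FD 12.9: (-4.505,15.505) -> (-13.627,24.627) [heading=135, draw]
FD 11.2: (-13.627,24.627) -> (-21.547,32.547) [heading=135, draw]
LT 180: heading 135 -> 315
RT 135: heading 315 -> 180
BK 7.1: (-21.547,32.547) -> (-14.447,32.547) [heading=180, draw]
FD 3: (-14.447,32.547) -> (-17.447,32.547) [heading=180, draw]
PU: pen up
FD 1.7: (-17.447,32.547) -> (-19.147,32.547) [heading=180, move]
PD: pen down
Final: pos=(-19.147,32.547), heading=180, 5 segment(s) drawn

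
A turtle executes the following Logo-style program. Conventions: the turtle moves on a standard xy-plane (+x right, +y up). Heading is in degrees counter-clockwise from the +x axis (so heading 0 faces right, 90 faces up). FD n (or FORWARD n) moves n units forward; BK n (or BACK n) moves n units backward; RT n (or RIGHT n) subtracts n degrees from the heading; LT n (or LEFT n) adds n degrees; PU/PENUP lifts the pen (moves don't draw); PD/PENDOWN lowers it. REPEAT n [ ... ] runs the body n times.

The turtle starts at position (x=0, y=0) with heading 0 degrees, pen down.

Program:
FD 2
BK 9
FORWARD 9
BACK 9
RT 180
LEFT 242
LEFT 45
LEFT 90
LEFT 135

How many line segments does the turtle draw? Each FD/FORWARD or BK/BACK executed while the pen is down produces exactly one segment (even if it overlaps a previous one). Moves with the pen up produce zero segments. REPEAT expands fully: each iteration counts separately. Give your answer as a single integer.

Executing turtle program step by step:
Start: pos=(0,0), heading=0, pen down
FD 2: (0,0) -> (2,0) [heading=0, draw]
BK 9: (2,0) -> (-7,0) [heading=0, draw]
FD 9: (-7,0) -> (2,0) [heading=0, draw]
BK 9: (2,0) -> (-7,0) [heading=0, draw]
RT 180: heading 0 -> 180
LT 242: heading 180 -> 62
LT 45: heading 62 -> 107
LT 90: heading 107 -> 197
LT 135: heading 197 -> 332
Final: pos=(-7,0), heading=332, 4 segment(s) drawn
Segments drawn: 4

Answer: 4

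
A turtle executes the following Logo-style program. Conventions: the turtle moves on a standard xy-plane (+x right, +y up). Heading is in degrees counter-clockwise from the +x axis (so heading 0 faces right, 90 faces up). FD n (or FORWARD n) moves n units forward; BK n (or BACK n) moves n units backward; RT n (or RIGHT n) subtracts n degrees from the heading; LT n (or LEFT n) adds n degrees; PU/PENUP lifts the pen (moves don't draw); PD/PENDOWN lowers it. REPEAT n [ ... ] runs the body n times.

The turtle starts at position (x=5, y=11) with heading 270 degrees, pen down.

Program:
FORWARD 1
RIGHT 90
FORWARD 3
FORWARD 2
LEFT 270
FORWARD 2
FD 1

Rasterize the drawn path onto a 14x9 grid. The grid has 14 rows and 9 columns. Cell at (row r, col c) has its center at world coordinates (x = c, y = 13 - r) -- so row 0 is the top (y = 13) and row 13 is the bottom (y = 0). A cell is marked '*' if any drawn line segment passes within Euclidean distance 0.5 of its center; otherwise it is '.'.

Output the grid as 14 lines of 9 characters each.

Segment 0: (5,11) -> (5,10)
Segment 1: (5,10) -> (2,10)
Segment 2: (2,10) -> (0,10)
Segment 3: (0,10) -> (0,12)
Segment 4: (0,12) -> (0,13)

Answer: *........
*........
*....*...
******...
.........
.........
.........
.........
.........
.........
.........
.........
.........
.........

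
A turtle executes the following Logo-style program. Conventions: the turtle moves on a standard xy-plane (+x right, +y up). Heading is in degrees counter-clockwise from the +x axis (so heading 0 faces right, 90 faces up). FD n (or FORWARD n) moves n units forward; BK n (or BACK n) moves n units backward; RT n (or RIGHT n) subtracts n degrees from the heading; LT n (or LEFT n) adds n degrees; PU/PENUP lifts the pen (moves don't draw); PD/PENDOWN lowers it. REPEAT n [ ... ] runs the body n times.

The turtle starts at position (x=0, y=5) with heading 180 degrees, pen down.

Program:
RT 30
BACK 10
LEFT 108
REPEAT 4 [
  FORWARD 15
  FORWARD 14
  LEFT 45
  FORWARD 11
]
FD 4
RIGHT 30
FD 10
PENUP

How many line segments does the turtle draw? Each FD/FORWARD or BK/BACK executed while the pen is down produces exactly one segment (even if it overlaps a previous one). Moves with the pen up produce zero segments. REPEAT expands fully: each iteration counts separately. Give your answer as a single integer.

Executing turtle program step by step:
Start: pos=(0,5), heading=180, pen down
RT 30: heading 180 -> 150
BK 10: (0,5) -> (8.66,0) [heading=150, draw]
LT 108: heading 150 -> 258
REPEAT 4 [
  -- iteration 1/4 --
  FD 15: (8.66,0) -> (5.542,-14.672) [heading=258, draw]
  FD 14: (5.542,-14.672) -> (2.631,-28.366) [heading=258, draw]
  LT 45: heading 258 -> 303
  FD 11: (2.631,-28.366) -> (8.622,-37.592) [heading=303, draw]
  -- iteration 2/4 --
  FD 15: (8.622,-37.592) -> (16.791,-50.172) [heading=303, draw]
  FD 14: (16.791,-50.172) -> (24.416,-61.913) [heading=303, draw]
  LT 45: heading 303 -> 348
  FD 11: (24.416,-61.913) -> (35.176,-64.2) [heading=348, draw]
  -- iteration 3/4 --
  FD 15: (35.176,-64.2) -> (49.848,-67.319) [heading=348, draw]
  FD 14: (49.848,-67.319) -> (63.542,-70.23) [heading=348, draw]
  LT 45: heading 348 -> 33
  FD 11: (63.542,-70.23) -> (72.768,-64.239) [heading=33, draw]
  -- iteration 4/4 --
  FD 15: (72.768,-64.239) -> (85.348,-56.069) [heading=33, draw]
  FD 14: (85.348,-56.069) -> (97.089,-48.444) [heading=33, draw]
  LT 45: heading 33 -> 78
  FD 11: (97.089,-48.444) -> (99.376,-37.684) [heading=78, draw]
]
FD 4: (99.376,-37.684) -> (100.208,-33.772) [heading=78, draw]
RT 30: heading 78 -> 48
FD 10: (100.208,-33.772) -> (106.899,-26.34) [heading=48, draw]
PU: pen up
Final: pos=(106.899,-26.34), heading=48, 15 segment(s) drawn
Segments drawn: 15

Answer: 15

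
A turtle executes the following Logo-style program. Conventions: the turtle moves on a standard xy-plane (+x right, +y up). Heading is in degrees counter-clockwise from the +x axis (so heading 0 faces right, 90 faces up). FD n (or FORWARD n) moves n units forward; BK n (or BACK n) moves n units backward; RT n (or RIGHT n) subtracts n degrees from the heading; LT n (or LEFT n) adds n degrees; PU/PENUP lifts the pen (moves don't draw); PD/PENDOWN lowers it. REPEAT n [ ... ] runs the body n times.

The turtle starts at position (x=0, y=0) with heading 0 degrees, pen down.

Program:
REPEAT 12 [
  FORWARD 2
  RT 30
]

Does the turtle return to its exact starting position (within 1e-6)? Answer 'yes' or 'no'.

Answer: yes

Derivation:
Executing turtle program step by step:
Start: pos=(0,0), heading=0, pen down
REPEAT 12 [
  -- iteration 1/12 --
  FD 2: (0,0) -> (2,0) [heading=0, draw]
  RT 30: heading 0 -> 330
  -- iteration 2/12 --
  FD 2: (2,0) -> (3.732,-1) [heading=330, draw]
  RT 30: heading 330 -> 300
  -- iteration 3/12 --
  FD 2: (3.732,-1) -> (4.732,-2.732) [heading=300, draw]
  RT 30: heading 300 -> 270
  -- iteration 4/12 --
  FD 2: (4.732,-2.732) -> (4.732,-4.732) [heading=270, draw]
  RT 30: heading 270 -> 240
  -- iteration 5/12 --
  FD 2: (4.732,-4.732) -> (3.732,-6.464) [heading=240, draw]
  RT 30: heading 240 -> 210
  -- iteration 6/12 --
  FD 2: (3.732,-6.464) -> (2,-7.464) [heading=210, draw]
  RT 30: heading 210 -> 180
  -- iteration 7/12 --
  FD 2: (2,-7.464) -> (0,-7.464) [heading=180, draw]
  RT 30: heading 180 -> 150
  -- iteration 8/12 --
  FD 2: (0,-7.464) -> (-1.732,-6.464) [heading=150, draw]
  RT 30: heading 150 -> 120
  -- iteration 9/12 --
  FD 2: (-1.732,-6.464) -> (-2.732,-4.732) [heading=120, draw]
  RT 30: heading 120 -> 90
  -- iteration 10/12 --
  FD 2: (-2.732,-4.732) -> (-2.732,-2.732) [heading=90, draw]
  RT 30: heading 90 -> 60
  -- iteration 11/12 --
  FD 2: (-2.732,-2.732) -> (-1.732,-1) [heading=60, draw]
  RT 30: heading 60 -> 30
  -- iteration 12/12 --
  FD 2: (-1.732,-1) -> (0,0) [heading=30, draw]
  RT 30: heading 30 -> 0
]
Final: pos=(0,0), heading=0, 12 segment(s) drawn

Start position: (0, 0)
Final position: (0, 0)
Distance = 0; < 1e-6 -> CLOSED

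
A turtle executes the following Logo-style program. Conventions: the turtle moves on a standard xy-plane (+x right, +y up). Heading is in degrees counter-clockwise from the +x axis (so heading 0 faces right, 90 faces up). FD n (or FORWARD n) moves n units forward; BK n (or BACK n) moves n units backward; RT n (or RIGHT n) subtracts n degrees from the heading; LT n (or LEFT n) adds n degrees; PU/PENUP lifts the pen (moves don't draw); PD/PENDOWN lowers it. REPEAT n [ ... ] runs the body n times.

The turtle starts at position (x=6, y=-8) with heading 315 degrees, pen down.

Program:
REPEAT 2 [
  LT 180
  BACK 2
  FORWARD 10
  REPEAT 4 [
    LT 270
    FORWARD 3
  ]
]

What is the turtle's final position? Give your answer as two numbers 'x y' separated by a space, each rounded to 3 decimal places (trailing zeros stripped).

Executing turtle program step by step:
Start: pos=(6,-8), heading=315, pen down
REPEAT 2 [
  -- iteration 1/2 --
  LT 180: heading 315 -> 135
  BK 2: (6,-8) -> (7.414,-9.414) [heading=135, draw]
  FD 10: (7.414,-9.414) -> (0.343,-2.343) [heading=135, draw]
  REPEAT 4 [
    -- iteration 1/4 --
    LT 270: heading 135 -> 45
    FD 3: (0.343,-2.343) -> (2.464,-0.222) [heading=45, draw]
    -- iteration 2/4 --
    LT 270: heading 45 -> 315
    FD 3: (2.464,-0.222) -> (4.586,-2.343) [heading=315, draw]
    -- iteration 3/4 --
    LT 270: heading 315 -> 225
    FD 3: (4.586,-2.343) -> (2.464,-4.464) [heading=225, draw]
    -- iteration 4/4 --
    LT 270: heading 225 -> 135
    FD 3: (2.464,-4.464) -> (0.343,-2.343) [heading=135, draw]
  ]
  -- iteration 2/2 --
  LT 180: heading 135 -> 315
  BK 2: (0.343,-2.343) -> (-1.071,-0.929) [heading=315, draw]
  FD 10: (-1.071,-0.929) -> (6,-8) [heading=315, draw]
  REPEAT 4 [
    -- iteration 1/4 --
    LT 270: heading 315 -> 225
    FD 3: (6,-8) -> (3.879,-10.121) [heading=225, draw]
    -- iteration 2/4 --
    LT 270: heading 225 -> 135
    FD 3: (3.879,-10.121) -> (1.757,-8) [heading=135, draw]
    -- iteration 3/4 --
    LT 270: heading 135 -> 45
    FD 3: (1.757,-8) -> (3.879,-5.879) [heading=45, draw]
    -- iteration 4/4 --
    LT 270: heading 45 -> 315
    FD 3: (3.879,-5.879) -> (6,-8) [heading=315, draw]
  ]
]
Final: pos=(6,-8), heading=315, 12 segment(s) drawn

Answer: 6 -8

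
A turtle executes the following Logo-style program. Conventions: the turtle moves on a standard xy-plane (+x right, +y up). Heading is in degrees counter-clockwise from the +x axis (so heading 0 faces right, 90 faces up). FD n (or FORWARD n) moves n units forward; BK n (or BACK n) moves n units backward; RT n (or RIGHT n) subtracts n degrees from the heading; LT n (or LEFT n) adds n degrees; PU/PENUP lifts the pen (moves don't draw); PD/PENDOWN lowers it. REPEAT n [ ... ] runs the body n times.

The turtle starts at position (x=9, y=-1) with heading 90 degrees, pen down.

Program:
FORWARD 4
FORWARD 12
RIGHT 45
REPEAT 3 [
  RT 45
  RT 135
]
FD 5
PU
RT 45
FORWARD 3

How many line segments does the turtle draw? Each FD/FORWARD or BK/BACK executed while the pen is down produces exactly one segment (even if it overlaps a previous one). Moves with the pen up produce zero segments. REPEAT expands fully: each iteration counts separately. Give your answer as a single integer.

Answer: 3

Derivation:
Executing turtle program step by step:
Start: pos=(9,-1), heading=90, pen down
FD 4: (9,-1) -> (9,3) [heading=90, draw]
FD 12: (9,3) -> (9,15) [heading=90, draw]
RT 45: heading 90 -> 45
REPEAT 3 [
  -- iteration 1/3 --
  RT 45: heading 45 -> 0
  RT 135: heading 0 -> 225
  -- iteration 2/3 --
  RT 45: heading 225 -> 180
  RT 135: heading 180 -> 45
  -- iteration 3/3 --
  RT 45: heading 45 -> 0
  RT 135: heading 0 -> 225
]
FD 5: (9,15) -> (5.464,11.464) [heading=225, draw]
PU: pen up
RT 45: heading 225 -> 180
FD 3: (5.464,11.464) -> (2.464,11.464) [heading=180, move]
Final: pos=(2.464,11.464), heading=180, 3 segment(s) drawn
Segments drawn: 3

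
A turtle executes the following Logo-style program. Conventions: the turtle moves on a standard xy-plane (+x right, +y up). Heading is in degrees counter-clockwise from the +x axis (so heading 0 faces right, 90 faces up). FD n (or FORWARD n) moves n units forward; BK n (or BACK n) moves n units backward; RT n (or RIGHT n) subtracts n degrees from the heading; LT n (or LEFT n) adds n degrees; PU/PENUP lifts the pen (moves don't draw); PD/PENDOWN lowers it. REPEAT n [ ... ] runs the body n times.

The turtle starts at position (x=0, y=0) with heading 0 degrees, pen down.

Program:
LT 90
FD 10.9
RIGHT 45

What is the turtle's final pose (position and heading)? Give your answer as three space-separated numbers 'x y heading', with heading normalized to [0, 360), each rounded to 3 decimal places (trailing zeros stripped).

Answer: 0 10.9 45

Derivation:
Executing turtle program step by step:
Start: pos=(0,0), heading=0, pen down
LT 90: heading 0 -> 90
FD 10.9: (0,0) -> (0,10.9) [heading=90, draw]
RT 45: heading 90 -> 45
Final: pos=(0,10.9), heading=45, 1 segment(s) drawn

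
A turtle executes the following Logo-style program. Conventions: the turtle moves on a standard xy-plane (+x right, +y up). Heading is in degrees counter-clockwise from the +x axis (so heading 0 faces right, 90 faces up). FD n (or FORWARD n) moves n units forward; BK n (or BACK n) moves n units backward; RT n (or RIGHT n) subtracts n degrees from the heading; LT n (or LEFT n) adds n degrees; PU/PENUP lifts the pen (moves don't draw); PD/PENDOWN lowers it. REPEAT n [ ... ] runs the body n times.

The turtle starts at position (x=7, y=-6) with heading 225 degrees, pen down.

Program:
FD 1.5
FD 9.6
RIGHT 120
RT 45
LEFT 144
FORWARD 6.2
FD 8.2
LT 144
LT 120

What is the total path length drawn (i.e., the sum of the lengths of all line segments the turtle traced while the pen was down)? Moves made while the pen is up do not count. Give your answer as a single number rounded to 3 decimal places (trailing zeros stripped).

Executing turtle program step by step:
Start: pos=(7,-6), heading=225, pen down
FD 1.5: (7,-6) -> (5.939,-7.061) [heading=225, draw]
FD 9.6: (5.939,-7.061) -> (-0.849,-13.849) [heading=225, draw]
RT 120: heading 225 -> 105
RT 45: heading 105 -> 60
LT 144: heading 60 -> 204
FD 6.2: (-0.849,-13.849) -> (-6.513,-16.371) [heading=204, draw]
FD 8.2: (-6.513,-16.371) -> (-14.004,-19.706) [heading=204, draw]
LT 144: heading 204 -> 348
LT 120: heading 348 -> 108
Final: pos=(-14.004,-19.706), heading=108, 4 segment(s) drawn

Segment lengths:
  seg 1: (7,-6) -> (5.939,-7.061), length = 1.5
  seg 2: (5.939,-7.061) -> (-0.849,-13.849), length = 9.6
  seg 3: (-0.849,-13.849) -> (-6.513,-16.371), length = 6.2
  seg 4: (-6.513,-16.371) -> (-14.004,-19.706), length = 8.2
Total = 25.5

Answer: 25.5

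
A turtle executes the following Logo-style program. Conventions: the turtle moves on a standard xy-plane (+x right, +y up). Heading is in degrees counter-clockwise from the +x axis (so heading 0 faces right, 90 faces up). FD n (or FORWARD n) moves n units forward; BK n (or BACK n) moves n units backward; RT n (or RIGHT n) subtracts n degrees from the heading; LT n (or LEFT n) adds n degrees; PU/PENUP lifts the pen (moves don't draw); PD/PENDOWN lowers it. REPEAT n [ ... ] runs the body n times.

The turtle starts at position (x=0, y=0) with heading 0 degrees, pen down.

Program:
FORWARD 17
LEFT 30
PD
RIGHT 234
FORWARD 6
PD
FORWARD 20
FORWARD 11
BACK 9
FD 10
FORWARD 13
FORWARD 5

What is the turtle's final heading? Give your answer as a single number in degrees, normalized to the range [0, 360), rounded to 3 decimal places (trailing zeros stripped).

Executing turtle program step by step:
Start: pos=(0,0), heading=0, pen down
FD 17: (0,0) -> (17,0) [heading=0, draw]
LT 30: heading 0 -> 30
PD: pen down
RT 234: heading 30 -> 156
FD 6: (17,0) -> (11.519,2.44) [heading=156, draw]
PD: pen down
FD 20: (11.519,2.44) -> (-6.752,10.575) [heading=156, draw]
FD 11: (-6.752,10.575) -> (-16.801,15.049) [heading=156, draw]
BK 9: (-16.801,15.049) -> (-8.579,11.389) [heading=156, draw]
FD 10: (-8.579,11.389) -> (-17.715,15.456) [heading=156, draw]
FD 13: (-17.715,15.456) -> (-29.591,20.744) [heading=156, draw]
FD 5: (-29.591,20.744) -> (-34.159,22.777) [heading=156, draw]
Final: pos=(-34.159,22.777), heading=156, 8 segment(s) drawn

Answer: 156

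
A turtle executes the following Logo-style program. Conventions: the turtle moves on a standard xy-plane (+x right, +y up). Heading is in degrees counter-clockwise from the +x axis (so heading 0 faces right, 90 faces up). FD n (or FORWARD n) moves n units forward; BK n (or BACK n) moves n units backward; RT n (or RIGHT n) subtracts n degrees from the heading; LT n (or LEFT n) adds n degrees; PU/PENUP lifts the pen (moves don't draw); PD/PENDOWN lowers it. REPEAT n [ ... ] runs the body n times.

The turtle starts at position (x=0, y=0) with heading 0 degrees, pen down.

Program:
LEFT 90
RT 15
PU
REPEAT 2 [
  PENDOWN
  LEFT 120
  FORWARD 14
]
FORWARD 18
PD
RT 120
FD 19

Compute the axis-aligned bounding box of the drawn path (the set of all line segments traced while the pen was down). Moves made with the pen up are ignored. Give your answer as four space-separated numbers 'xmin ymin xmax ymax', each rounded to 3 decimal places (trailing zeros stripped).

Executing turtle program step by step:
Start: pos=(0,0), heading=0, pen down
LT 90: heading 0 -> 90
RT 15: heading 90 -> 75
PU: pen up
REPEAT 2 [
  -- iteration 1/2 --
  PD: pen down
  LT 120: heading 75 -> 195
  FD 14: (0,0) -> (-13.523,-3.623) [heading=195, draw]
  -- iteration 2/2 --
  PD: pen down
  LT 120: heading 195 -> 315
  FD 14: (-13.523,-3.623) -> (-3.623,-13.523) [heading=315, draw]
]
FD 18: (-3.623,-13.523) -> (9.104,-26.251) [heading=315, draw]
PD: pen down
RT 120: heading 315 -> 195
FD 19: (9.104,-26.251) -> (-9.248,-31.168) [heading=195, draw]
Final: pos=(-9.248,-31.168), heading=195, 4 segment(s) drawn

Segment endpoints: x in {-13.523, -9.248, -3.623, 0, 9.104}, y in {-31.168, -26.251, -13.523, -3.623, 0}
xmin=-13.523, ymin=-31.168, xmax=9.104, ymax=0

Answer: -13.523 -31.168 9.104 0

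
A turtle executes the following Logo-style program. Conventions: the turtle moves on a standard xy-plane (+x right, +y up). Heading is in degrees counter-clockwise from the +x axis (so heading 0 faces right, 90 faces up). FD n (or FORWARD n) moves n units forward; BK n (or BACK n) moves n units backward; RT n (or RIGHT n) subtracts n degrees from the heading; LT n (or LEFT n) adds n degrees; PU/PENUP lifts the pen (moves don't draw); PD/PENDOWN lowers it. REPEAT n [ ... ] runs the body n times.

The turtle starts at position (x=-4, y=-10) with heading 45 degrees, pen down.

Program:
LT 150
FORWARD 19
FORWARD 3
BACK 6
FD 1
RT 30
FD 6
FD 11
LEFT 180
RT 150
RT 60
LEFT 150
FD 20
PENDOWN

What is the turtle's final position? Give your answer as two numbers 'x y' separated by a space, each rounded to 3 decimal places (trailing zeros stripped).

Executing turtle program step by step:
Start: pos=(-4,-10), heading=45, pen down
LT 150: heading 45 -> 195
FD 19: (-4,-10) -> (-22.353,-14.918) [heading=195, draw]
FD 3: (-22.353,-14.918) -> (-25.25,-15.694) [heading=195, draw]
BK 6: (-25.25,-15.694) -> (-19.455,-14.141) [heading=195, draw]
FD 1: (-19.455,-14.141) -> (-20.421,-14.4) [heading=195, draw]
RT 30: heading 195 -> 165
FD 6: (-20.421,-14.4) -> (-26.216,-12.847) [heading=165, draw]
FD 11: (-26.216,-12.847) -> (-36.841,-10) [heading=165, draw]
LT 180: heading 165 -> 345
RT 150: heading 345 -> 195
RT 60: heading 195 -> 135
LT 150: heading 135 -> 285
FD 20: (-36.841,-10) -> (-31.665,-29.319) [heading=285, draw]
PD: pen down
Final: pos=(-31.665,-29.319), heading=285, 7 segment(s) drawn

Answer: -31.665 -29.319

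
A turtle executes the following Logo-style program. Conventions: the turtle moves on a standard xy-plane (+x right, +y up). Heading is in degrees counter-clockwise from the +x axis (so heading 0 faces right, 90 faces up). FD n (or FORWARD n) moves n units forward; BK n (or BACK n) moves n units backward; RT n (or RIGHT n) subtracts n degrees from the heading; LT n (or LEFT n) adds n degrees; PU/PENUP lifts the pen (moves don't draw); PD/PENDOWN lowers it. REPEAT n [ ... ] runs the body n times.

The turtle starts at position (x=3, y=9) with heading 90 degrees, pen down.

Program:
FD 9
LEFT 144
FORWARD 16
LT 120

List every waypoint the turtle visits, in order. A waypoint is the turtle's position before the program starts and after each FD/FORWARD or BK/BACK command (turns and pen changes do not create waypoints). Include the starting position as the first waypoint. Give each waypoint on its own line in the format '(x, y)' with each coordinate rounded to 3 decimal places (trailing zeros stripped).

Answer: (3, 9)
(3, 18)
(-6.405, 5.056)

Derivation:
Executing turtle program step by step:
Start: pos=(3,9), heading=90, pen down
FD 9: (3,9) -> (3,18) [heading=90, draw]
LT 144: heading 90 -> 234
FD 16: (3,18) -> (-6.405,5.056) [heading=234, draw]
LT 120: heading 234 -> 354
Final: pos=(-6.405,5.056), heading=354, 2 segment(s) drawn
Waypoints (3 total):
(3, 9)
(3, 18)
(-6.405, 5.056)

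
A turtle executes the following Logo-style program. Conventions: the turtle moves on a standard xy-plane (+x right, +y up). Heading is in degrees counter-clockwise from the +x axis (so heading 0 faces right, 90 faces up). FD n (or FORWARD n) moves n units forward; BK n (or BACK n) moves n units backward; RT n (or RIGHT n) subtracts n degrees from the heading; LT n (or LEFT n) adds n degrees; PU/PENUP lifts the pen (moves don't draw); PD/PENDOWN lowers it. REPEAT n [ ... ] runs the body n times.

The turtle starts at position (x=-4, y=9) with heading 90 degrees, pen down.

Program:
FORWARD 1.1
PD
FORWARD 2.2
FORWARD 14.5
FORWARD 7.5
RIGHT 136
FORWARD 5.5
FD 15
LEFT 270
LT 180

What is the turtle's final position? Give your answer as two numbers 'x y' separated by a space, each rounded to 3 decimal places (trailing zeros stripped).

Answer: 10.24 19.554

Derivation:
Executing turtle program step by step:
Start: pos=(-4,9), heading=90, pen down
FD 1.1: (-4,9) -> (-4,10.1) [heading=90, draw]
PD: pen down
FD 2.2: (-4,10.1) -> (-4,12.3) [heading=90, draw]
FD 14.5: (-4,12.3) -> (-4,26.8) [heading=90, draw]
FD 7.5: (-4,26.8) -> (-4,34.3) [heading=90, draw]
RT 136: heading 90 -> 314
FD 5.5: (-4,34.3) -> (-0.179,30.344) [heading=314, draw]
FD 15: (-0.179,30.344) -> (10.24,19.554) [heading=314, draw]
LT 270: heading 314 -> 224
LT 180: heading 224 -> 44
Final: pos=(10.24,19.554), heading=44, 6 segment(s) drawn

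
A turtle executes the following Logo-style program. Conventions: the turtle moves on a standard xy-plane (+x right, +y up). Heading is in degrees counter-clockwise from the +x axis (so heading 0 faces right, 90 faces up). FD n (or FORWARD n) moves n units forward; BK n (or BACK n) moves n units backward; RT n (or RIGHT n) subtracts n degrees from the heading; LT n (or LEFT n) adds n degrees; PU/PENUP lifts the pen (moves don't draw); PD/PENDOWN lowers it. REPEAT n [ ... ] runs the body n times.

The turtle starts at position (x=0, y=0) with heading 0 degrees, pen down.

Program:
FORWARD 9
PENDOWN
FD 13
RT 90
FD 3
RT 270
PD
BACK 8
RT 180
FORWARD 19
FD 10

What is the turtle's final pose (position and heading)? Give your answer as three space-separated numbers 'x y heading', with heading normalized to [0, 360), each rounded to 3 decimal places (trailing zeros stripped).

Answer: -15 -3 180

Derivation:
Executing turtle program step by step:
Start: pos=(0,0), heading=0, pen down
FD 9: (0,0) -> (9,0) [heading=0, draw]
PD: pen down
FD 13: (9,0) -> (22,0) [heading=0, draw]
RT 90: heading 0 -> 270
FD 3: (22,0) -> (22,-3) [heading=270, draw]
RT 270: heading 270 -> 0
PD: pen down
BK 8: (22,-3) -> (14,-3) [heading=0, draw]
RT 180: heading 0 -> 180
FD 19: (14,-3) -> (-5,-3) [heading=180, draw]
FD 10: (-5,-3) -> (-15,-3) [heading=180, draw]
Final: pos=(-15,-3), heading=180, 6 segment(s) drawn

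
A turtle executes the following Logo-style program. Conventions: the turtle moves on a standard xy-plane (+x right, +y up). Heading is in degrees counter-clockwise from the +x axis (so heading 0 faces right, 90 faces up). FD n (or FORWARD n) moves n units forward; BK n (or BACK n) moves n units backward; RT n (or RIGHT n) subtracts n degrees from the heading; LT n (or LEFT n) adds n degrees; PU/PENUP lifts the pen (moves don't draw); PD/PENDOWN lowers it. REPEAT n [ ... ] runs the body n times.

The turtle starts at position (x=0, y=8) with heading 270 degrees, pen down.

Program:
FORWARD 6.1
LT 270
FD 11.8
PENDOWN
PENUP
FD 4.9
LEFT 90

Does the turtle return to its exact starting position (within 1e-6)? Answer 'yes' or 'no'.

Answer: no

Derivation:
Executing turtle program step by step:
Start: pos=(0,8), heading=270, pen down
FD 6.1: (0,8) -> (0,1.9) [heading=270, draw]
LT 270: heading 270 -> 180
FD 11.8: (0,1.9) -> (-11.8,1.9) [heading=180, draw]
PD: pen down
PU: pen up
FD 4.9: (-11.8,1.9) -> (-16.7,1.9) [heading=180, move]
LT 90: heading 180 -> 270
Final: pos=(-16.7,1.9), heading=270, 2 segment(s) drawn

Start position: (0, 8)
Final position: (-16.7, 1.9)
Distance = 17.779; >= 1e-6 -> NOT closed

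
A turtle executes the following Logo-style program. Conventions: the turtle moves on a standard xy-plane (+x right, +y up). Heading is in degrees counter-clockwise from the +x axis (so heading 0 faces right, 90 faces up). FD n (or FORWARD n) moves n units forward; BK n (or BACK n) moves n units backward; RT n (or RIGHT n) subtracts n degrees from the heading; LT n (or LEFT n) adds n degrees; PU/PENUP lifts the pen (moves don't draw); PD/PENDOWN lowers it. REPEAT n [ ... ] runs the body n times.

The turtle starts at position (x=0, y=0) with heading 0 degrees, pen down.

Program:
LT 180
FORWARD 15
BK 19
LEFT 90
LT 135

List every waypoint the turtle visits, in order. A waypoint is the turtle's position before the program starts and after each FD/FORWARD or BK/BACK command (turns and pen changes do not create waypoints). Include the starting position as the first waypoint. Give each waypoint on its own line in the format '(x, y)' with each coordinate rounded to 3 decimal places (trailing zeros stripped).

Answer: (0, 0)
(-15, 0)
(4, 0)

Derivation:
Executing turtle program step by step:
Start: pos=(0,0), heading=0, pen down
LT 180: heading 0 -> 180
FD 15: (0,0) -> (-15,0) [heading=180, draw]
BK 19: (-15,0) -> (4,0) [heading=180, draw]
LT 90: heading 180 -> 270
LT 135: heading 270 -> 45
Final: pos=(4,0), heading=45, 2 segment(s) drawn
Waypoints (3 total):
(0, 0)
(-15, 0)
(4, 0)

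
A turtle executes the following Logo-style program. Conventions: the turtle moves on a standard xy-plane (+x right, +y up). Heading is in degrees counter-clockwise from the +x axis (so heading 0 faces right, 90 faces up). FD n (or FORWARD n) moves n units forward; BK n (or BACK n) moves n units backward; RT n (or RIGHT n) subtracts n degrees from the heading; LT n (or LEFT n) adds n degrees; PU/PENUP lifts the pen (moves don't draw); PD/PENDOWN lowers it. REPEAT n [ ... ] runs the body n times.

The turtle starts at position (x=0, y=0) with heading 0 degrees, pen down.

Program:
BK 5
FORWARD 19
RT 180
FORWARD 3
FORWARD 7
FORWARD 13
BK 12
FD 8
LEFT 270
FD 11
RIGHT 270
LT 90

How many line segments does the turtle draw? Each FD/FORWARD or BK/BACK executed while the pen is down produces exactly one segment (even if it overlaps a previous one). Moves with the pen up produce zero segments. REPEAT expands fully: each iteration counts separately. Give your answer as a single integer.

Answer: 8

Derivation:
Executing turtle program step by step:
Start: pos=(0,0), heading=0, pen down
BK 5: (0,0) -> (-5,0) [heading=0, draw]
FD 19: (-5,0) -> (14,0) [heading=0, draw]
RT 180: heading 0 -> 180
FD 3: (14,0) -> (11,0) [heading=180, draw]
FD 7: (11,0) -> (4,0) [heading=180, draw]
FD 13: (4,0) -> (-9,0) [heading=180, draw]
BK 12: (-9,0) -> (3,0) [heading=180, draw]
FD 8: (3,0) -> (-5,0) [heading=180, draw]
LT 270: heading 180 -> 90
FD 11: (-5,0) -> (-5,11) [heading=90, draw]
RT 270: heading 90 -> 180
LT 90: heading 180 -> 270
Final: pos=(-5,11), heading=270, 8 segment(s) drawn
Segments drawn: 8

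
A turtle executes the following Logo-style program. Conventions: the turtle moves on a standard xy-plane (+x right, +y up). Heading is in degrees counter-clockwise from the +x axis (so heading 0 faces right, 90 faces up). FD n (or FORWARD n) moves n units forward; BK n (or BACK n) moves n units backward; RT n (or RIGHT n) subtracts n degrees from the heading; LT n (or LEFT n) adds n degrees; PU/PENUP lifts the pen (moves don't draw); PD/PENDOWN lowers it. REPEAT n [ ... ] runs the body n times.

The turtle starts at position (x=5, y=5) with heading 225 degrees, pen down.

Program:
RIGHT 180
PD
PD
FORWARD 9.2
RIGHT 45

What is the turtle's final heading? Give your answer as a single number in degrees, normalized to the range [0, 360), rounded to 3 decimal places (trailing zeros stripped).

Executing turtle program step by step:
Start: pos=(5,5), heading=225, pen down
RT 180: heading 225 -> 45
PD: pen down
PD: pen down
FD 9.2: (5,5) -> (11.505,11.505) [heading=45, draw]
RT 45: heading 45 -> 0
Final: pos=(11.505,11.505), heading=0, 1 segment(s) drawn

Answer: 0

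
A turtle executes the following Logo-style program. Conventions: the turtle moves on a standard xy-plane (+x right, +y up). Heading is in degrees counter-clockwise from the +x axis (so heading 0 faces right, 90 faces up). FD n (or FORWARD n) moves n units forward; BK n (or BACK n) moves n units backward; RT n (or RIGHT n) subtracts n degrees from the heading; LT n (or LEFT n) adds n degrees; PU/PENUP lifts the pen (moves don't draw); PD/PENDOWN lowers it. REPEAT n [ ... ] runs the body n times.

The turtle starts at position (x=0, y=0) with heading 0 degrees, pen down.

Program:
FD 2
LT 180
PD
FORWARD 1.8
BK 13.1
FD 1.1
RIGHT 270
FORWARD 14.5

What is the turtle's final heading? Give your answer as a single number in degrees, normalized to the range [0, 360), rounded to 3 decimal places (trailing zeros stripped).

Answer: 270

Derivation:
Executing turtle program step by step:
Start: pos=(0,0), heading=0, pen down
FD 2: (0,0) -> (2,0) [heading=0, draw]
LT 180: heading 0 -> 180
PD: pen down
FD 1.8: (2,0) -> (0.2,0) [heading=180, draw]
BK 13.1: (0.2,0) -> (13.3,0) [heading=180, draw]
FD 1.1: (13.3,0) -> (12.2,0) [heading=180, draw]
RT 270: heading 180 -> 270
FD 14.5: (12.2,0) -> (12.2,-14.5) [heading=270, draw]
Final: pos=(12.2,-14.5), heading=270, 5 segment(s) drawn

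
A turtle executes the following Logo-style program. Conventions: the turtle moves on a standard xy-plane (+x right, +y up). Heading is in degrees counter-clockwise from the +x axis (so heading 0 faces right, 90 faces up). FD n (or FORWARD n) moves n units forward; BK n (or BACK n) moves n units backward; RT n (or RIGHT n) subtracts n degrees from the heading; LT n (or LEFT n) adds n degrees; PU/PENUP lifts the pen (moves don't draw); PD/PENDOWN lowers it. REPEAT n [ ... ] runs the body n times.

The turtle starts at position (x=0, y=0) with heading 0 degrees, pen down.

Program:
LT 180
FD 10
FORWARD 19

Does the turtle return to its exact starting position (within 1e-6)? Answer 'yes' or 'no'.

Executing turtle program step by step:
Start: pos=(0,0), heading=0, pen down
LT 180: heading 0 -> 180
FD 10: (0,0) -> (-10,0) [heading=180, draw]
FD 19: (-10,0) -> (-29,0) [heading=180, draw]
Final: pos=(-29,0), heading=180, 2 segment(s) drawn

Start position: (0, 0)
Final position: (-29, 0)
Distance = 29; >= 1e-6 -> NOT closed

Answer: no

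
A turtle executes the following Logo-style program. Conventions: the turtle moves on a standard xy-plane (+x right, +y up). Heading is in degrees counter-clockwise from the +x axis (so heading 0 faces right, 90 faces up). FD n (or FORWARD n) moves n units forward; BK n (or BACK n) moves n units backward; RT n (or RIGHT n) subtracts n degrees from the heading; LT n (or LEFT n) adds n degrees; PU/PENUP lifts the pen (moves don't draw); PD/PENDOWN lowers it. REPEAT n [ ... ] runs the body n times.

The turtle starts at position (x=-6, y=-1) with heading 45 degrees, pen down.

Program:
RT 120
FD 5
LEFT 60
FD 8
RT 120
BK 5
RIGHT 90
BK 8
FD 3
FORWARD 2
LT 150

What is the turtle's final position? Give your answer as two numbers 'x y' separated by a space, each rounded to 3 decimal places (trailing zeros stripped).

Executing turtle program step by step:
Start: pos=(-6,-1), heading=45, pen down
RT 120: heading 45 -> 285
FD 5: (-6,-1) -> (-4.706,-5.83) [heading=285, draw]
LT 60: heading 285 -> 345
FD 8: (-4.706,-5.83) -> (3.022,-7.9) [heading=345, draw]
RT 120: heading 345 -> 225
BK 5: (3.022,-7.9) -> (6.557,-4.365) [heading=225, draw]
RT 90: heading 225 -> 135
BK 8: (6.557,-4.365) -> (12.214,-10.022) [heading=135, draw]
FD 3: (12.214,-10.022) -> (10.093,-7.9) [heading=135, draw]
FD 2: (10.093,-7.9) -> (8.678,-6.486) [heading=135, draw]
LT 150: heading 135 -> 285
Final: pos=(8.678,-6.486), heading=285, 6 segment(s) drawn

Answer: 8.678 -6.486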